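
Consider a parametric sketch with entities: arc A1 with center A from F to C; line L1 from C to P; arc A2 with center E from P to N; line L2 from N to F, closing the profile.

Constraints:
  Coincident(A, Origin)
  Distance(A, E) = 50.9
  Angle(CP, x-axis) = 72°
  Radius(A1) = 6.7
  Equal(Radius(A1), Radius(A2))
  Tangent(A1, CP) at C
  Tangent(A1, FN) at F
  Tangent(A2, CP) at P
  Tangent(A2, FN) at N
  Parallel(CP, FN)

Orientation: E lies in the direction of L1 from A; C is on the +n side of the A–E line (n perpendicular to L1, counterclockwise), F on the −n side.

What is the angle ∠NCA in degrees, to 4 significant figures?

75.25°

The slot axis is L1's direction at 72.0°, so u = (cos 72.0°, sin 72.0°) = (0.3090, 0.9511) and n = (−sin 72.0°, cos 72.0°) = (-0.9511, 0.3090). A is at the origin and E lies 50.9 along u from A, so E = 50.9·u = (15.73, 48.41). Tangency of A1 to both parallel lines with radius 6.7 puts C and F at A ± 6.7·n: C = (-6.372, 2.070), F = (6.372, -2.070). Equal radii place P and N the same way about E: P = E + 6.7·n = (9.357, 50.48), N = E − 6.7·n = (22.10, 46.34). Then cos ∠NCA = CN·CA / (|CN||CA|), giving 75.25°.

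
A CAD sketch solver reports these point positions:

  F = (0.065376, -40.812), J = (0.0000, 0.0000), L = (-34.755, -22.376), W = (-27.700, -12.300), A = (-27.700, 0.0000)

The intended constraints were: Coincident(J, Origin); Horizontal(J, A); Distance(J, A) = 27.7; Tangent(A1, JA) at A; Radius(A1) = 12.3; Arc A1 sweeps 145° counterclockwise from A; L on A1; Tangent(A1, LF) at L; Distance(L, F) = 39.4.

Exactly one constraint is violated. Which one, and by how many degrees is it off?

Tangent(A1, LF) at L — off by 7.10°.

J = (0.00, 0.00) ✓; J.y = 0.00, A.y = 0.00 ✓; |JA| = 27.70 ✓; ∠(WA, AJ) = 90.00° ✓; |WA| = 12.30 ✓; bearing(W→L) − bearing(W→A) = 145.0° ✓; |WL| = 12.30 ✓; ∠(WL, LF) = 82.90° ✗; |LF| = 39.40 ✓.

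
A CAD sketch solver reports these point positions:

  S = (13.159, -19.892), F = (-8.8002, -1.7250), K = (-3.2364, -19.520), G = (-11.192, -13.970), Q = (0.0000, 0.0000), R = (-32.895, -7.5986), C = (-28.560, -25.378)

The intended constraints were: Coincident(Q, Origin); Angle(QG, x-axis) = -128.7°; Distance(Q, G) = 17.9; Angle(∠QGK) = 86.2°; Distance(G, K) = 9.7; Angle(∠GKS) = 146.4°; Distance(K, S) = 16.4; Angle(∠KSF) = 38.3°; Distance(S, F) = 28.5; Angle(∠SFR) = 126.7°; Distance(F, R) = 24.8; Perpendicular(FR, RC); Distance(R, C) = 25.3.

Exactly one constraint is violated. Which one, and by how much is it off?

Distance(R, C) = 25.3 — off by 7.00.

Q = (0.00, 0.00) ✓; QG at -128.7° ✓; |QG| = 17.90 ✓; ∠QGK = 86.20° ✓; |GK| = 9.700 ✓; ∠GKS = 146.4° ✓; |KS| = 16.40 ✓; ∠KSF = 38.30° ✓; |SF| = 28.50 ✓; ∠SFR = 126.7° ✓; |FR| = 24.80 ✓; ∠(FR, RC) = 90.00° ✓; |RC| = 18.30 ✗.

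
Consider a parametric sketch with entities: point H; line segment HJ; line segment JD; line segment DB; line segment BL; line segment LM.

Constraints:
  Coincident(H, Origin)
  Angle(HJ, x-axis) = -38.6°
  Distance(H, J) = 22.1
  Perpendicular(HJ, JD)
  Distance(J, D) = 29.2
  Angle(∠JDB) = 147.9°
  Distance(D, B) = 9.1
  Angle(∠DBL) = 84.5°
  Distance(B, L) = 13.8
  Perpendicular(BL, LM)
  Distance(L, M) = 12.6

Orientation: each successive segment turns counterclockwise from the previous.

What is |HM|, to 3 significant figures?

23.2

H is at the origin; HJ runs at -38.6° with length 22.1, so J = (17.3, -13.8). The perpendicularity gives JD at right angles to HJ, so JD runs at 51.4°; with |JD| = 29.2, D = (35.5, 9.03). ∠JDB = 147.9° gives DB at 83.5° from the x-axis; with |DB| = 9.1, B = (36.5, 18.1). ∠DBL = 84.5° gives BL at 179° from the x-axis; with |BL| = 13.8, L = (22.7, 18.3). The perpendicularity gives LM at right angles to BL, so LM runs at -91.0°; with |LM| = 12.6, M = (22.5, 5.72). Then |HM| = |M − H| = 23.2.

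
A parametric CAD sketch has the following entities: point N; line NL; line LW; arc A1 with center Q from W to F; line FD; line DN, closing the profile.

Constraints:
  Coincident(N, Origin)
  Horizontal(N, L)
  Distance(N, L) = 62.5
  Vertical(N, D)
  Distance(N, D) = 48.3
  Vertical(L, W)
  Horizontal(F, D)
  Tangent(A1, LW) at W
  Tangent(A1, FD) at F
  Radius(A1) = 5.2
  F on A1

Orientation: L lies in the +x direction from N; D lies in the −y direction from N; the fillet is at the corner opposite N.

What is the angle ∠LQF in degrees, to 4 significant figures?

173.1°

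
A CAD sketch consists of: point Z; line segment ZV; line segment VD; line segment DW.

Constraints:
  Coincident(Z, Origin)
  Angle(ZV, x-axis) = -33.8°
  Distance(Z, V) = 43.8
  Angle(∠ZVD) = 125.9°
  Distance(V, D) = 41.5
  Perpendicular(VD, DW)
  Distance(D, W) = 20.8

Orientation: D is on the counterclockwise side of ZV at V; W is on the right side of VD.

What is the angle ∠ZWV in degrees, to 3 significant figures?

13.3°

Z is at the origin; ZV runs at -33.8° with length 43.8, so V = 43.8·(cos -33.8°, sin -33.8°) = (36.4, -24.4). ∠ZVD = 125.9°, so VD runs at -33.8° + (180° − 125.9°) = 20.3° from the x-axis; with |VD| = 41.5, D = V + 41.5·(cos 20.3°, sin 20.3°) = (75.3, -9.97). VD is perpendicular to DW; with |DW| = 20.8 on the right of VD, W = D + 20.8·(0.347, -0.938) = (82.5, -29.5). Then cos ∠ZWV = WZ·WV / (|WZ||WV|), giving 13.3°.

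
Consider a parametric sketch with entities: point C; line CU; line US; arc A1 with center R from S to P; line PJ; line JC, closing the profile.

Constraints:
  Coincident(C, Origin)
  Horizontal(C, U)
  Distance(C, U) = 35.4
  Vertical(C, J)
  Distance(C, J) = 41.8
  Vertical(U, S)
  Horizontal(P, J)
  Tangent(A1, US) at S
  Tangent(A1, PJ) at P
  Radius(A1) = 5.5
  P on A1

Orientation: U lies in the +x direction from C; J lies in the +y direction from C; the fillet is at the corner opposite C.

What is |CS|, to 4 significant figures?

50.70

C is at the origin; CU is horizontal with |CU| = 35.4 and U on the +x side, so U = (35.40, 0.000). C and J share the same x with |CJ| = 41.8 and J on the +y side, so J = (0.000, 41.80). The virtual corner opposite C is at (35.40, 41.80). The tangent condition forces RS to be normal to US and the tangent condition forces RP to be normal to PJ, with radius 5.5, so the center R sits 5.5 in from both sides at R = (29.90, 36.30). That places the tangent points at S = (35.40, 36.30) on US and P = (29.90, 41.80) on PJ. Then |CS| = |S − C| = 50.70.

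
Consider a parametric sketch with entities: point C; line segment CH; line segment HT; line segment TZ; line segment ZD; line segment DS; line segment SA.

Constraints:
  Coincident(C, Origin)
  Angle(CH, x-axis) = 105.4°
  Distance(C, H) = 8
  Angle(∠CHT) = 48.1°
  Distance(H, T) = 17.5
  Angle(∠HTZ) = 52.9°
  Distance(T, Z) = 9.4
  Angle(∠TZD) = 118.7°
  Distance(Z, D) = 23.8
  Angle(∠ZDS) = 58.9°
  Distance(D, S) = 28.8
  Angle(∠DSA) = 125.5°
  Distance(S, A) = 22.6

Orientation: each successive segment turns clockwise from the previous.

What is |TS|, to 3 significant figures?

21.2

C is at the origin; CH runs at 105.4° with length 8.0, so H = (-2.12, 7.71). ∠CHT = 48.1° gives HT at -26.5° from the x-axis; with |HT| = 17.5, T = (13.5, -0.0957). ∠HTZ = 52.9° gives TZ at -154° from the x-axis; with |TZ| = 9.4, Z = (5.12, -4.28). ∠TZD = 118.7° gives ZD at 145° from the x-axis; with |ZD| = 23.8, D = (-14.4, 9.34). ∠ZDS = 58.9° gives DS at 24.0° from the x-axis; with |DS| = 28.8, S = (11.9, 21.1). Then |TS| = |S − T| = 21.2.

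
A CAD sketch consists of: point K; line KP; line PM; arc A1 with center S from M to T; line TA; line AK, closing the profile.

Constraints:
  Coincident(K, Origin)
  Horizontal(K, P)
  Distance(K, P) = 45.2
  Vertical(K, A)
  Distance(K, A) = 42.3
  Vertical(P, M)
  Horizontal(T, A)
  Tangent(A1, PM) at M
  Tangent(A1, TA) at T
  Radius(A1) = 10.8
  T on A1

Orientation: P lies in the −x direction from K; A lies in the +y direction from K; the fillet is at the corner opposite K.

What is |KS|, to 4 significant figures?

46.64

K is at the origin; KP is horizontal with |KP| = 45.2 and P on the −x side, so P = (-45.20, 0.000). K and A share the same x with |KA| = 42.3 and A on the +y side, so A = (0.000, 42.30). The virtual corner opposite K is at (-45.20, 42.30). The tangent condition forces SM to be normal to PM and tangency of A1 to TA means the radius ST is perpendicular to TA, with radius 10.8, so the center S sits 10.8 in from both sides at S = (-34.40, 31.50). Then |KS| = |S − K| = 46.64.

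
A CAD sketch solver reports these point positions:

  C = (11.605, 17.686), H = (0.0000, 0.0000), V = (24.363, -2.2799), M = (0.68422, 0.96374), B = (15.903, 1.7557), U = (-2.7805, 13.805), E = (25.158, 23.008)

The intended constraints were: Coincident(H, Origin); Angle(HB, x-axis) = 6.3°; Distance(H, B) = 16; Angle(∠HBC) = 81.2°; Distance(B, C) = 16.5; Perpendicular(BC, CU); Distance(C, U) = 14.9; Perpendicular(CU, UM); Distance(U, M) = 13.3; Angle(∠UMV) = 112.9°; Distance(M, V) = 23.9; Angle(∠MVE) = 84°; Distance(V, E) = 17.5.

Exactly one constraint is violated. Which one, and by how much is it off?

Distance(V, E) = 17.5 — off by 7.80.

H = (0.00, 0.00) ✓; HB at 6.300° ✓; |HB| = 16.00 ✓; ∠HBC = 81.20° ✓; |BC| = 16.50 ✓; ∠(BC, CU) = 90.00° ✓; |CU| = 14.90 ✓; ∠(CU, UM) = 90.00° ✓; |UM| = 13.30 ✓; ∠UMV = 112.9° ✓; |MV| = 23.90 ✓; ∠MVE = 84.00° ✓; |VE| = 25.30 ✗.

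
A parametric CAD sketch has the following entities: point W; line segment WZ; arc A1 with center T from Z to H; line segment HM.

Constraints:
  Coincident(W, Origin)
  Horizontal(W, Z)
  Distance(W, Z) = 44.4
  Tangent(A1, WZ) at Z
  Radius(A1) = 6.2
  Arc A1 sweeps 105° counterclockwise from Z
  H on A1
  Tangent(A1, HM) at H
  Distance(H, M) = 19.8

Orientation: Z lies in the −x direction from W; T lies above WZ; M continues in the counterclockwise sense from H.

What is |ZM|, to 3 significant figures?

26.9

W is at the origin; W and Z share the same y with |WZ| = 44.4 and Z on the −x side, so Z = (-44.4, 0.00). Since A1 is tangent to WZ there, TZ ⟂ WZ, so T = Z + (0, 6.2) = (-44.4, 6.20). On A1, Z sits at bearing -90° from T; a 105° counterclockwise sweep puts H at bearing 15°, so H = T + 6.2·(cos 15°, sin 15°) = (-38.4, 7.80). Tangency of A1 to HM means the radius TH is perpendicular to HM, so HM runs along (−sin 15°, cos 15°); with |HM| = 19.8, M = (-43.5, 26.9). Then |ZM| = |M − Z| = 26.9.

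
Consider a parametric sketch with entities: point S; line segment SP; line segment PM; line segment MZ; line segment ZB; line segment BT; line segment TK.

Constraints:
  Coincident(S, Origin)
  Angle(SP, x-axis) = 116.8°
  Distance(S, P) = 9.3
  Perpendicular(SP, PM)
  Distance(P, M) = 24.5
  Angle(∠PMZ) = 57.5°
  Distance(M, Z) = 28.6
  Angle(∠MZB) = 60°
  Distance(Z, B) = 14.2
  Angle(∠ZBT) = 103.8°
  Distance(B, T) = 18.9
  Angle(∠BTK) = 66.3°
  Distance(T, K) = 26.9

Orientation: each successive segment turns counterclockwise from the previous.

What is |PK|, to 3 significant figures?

35.1

S is at the origin; SP runs at 116.8° with length 9.3, so P = (-4.19, 8.30). SP is perpendicular to PM, so PM runs at -153°; with |PM| = 24.5, M = (-26.1, -2.75). ∠PMZ = 57.5° gives MZ at -30.7° from the x-axis; with |MZ| = 28.6, Z = (-1.47, -17.3). ∠MZB = 60.0° gives ZB at 89.3° from the x-axis; with |ZB| = 14.2, B = (-1.30, -3.15). ∠ZBT = 103.8° gives BT at 166° from the x-axis; with |BT| = 18.9, T = (-19.6, 1.58). ∠BTK = 66.3° gives TK at -80.8° from the x-axis; with |TK| = 26.9, K = (-15.3, -25.0). Then |PK| = |K − P| = 35.1.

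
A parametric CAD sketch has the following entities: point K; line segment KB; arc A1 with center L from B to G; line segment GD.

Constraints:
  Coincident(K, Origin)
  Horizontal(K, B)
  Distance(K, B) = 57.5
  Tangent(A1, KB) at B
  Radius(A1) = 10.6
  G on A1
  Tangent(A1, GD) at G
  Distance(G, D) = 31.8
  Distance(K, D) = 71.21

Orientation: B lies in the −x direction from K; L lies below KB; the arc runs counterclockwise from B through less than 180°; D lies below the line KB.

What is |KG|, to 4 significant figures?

68.91

Checks: |KB| = 57.50 ✓; |LG| = 10.60 ✓; ∠(LG, GD) = 90.00° ✓; |GD| = 31.80 ✓; |KD| = 71.21 ✓.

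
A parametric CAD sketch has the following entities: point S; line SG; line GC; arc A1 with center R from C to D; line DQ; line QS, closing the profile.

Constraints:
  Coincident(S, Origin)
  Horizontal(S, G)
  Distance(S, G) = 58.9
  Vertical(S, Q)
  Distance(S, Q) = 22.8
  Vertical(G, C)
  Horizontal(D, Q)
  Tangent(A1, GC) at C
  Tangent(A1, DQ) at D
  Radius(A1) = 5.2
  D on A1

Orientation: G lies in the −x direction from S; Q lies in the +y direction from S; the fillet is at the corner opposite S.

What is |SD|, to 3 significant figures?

58.3

S is at the origin; SG is horizontal with |SG| = 58.9 and G on the −x side, so G = (-58.9, 0.00). S and Q share the same x with |SQ| = 22.8 and Q on the +y side, so Q = (0.00, 22.8). The virtual corner opposite S is at (-58.9, 22.8). A1 meets GC tangentially, so RC is at right angles to GC and A1 meets DQ tangentially, so RD is at right angles to DQ, with radius 5.2, so the center R sits 5.2 in from both sides at R = (-53.7, 17.6). That places the tangent points at C = (-58.9, 17.6) on GC and D = (-53.7, 22.8) on DQ. Then |SD| = |D − S| = 58.3.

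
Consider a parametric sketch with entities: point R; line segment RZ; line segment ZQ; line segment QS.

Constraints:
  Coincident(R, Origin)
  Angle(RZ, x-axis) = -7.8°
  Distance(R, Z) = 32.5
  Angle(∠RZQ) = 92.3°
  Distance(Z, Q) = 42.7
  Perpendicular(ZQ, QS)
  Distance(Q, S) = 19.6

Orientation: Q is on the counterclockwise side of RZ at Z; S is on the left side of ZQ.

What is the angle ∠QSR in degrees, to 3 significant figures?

106°

R is at the origin; RZ runs at -7.8° with length 32.5, so Z = 32.5·(cos -7.8°, sin -7.8°) = (32.2, -4.41). ∠RZQ = 92.3°, so ZQ runs at -7.8° + (180° − 92.3°) = 79.9° from the x-axis; with |ZQ| = 42.7, Q = Z + 42.7·(cos 79.9°, sin 79.9°) = (39.7, 37.6). ZQ is perpendicular to QS; with |QS| = 19.6 on the left of ZQ, S = Q + 19.6·(-0.985, 0.175) = (20.4, 41.1). Then cos ∠QSR = SQ·SR / (|SQ||SR|), giving 106°.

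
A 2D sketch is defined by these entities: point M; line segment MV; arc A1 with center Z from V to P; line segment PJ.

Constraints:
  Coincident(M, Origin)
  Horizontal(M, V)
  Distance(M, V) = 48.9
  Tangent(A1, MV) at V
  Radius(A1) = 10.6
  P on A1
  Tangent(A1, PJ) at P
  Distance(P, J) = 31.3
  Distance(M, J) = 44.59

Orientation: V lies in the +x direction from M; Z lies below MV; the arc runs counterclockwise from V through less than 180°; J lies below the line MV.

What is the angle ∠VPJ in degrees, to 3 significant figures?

146°

Checks: |ZP| = 10.60 ✓; ∠(ZP, PJ) = 90.00° ✓; |PJ| = 31.30 ✓; |MJ| = 44.59 ✓.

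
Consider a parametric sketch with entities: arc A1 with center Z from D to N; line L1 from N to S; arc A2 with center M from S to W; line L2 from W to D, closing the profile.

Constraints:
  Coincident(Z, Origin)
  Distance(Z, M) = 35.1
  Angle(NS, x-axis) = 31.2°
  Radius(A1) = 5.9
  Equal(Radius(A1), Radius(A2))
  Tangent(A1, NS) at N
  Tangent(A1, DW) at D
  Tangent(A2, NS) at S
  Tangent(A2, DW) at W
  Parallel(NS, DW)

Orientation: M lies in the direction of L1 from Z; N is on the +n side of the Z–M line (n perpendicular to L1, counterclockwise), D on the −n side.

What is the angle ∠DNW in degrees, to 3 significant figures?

71.4°

The slot axis is L1's direction at 31.2°, so u = (cos 31.2°, sin 31.2°) = (0.855, 0.518) and n = (−sin 31.2°, cos 31.2°) = (-0.518, 0.855). Z is at the origin and M lies 35.1 along u from Z, so M = 35.1·u = (30.0, 18.2). Tangency of A1 to both parallel lines with radius 5.9 puts N and D at Z ± 5.9·n: N = (-3.06, 5.05), D = (3.06, -5.05). Equal radii place S and W the same way about M: S = M + 5.9·n = (27.0, 23.2), W = M − 5.9·n = (33.1, 13.1). Then cos ∠DNW = ND·NW / (|ND||NW|), giving 71.4°.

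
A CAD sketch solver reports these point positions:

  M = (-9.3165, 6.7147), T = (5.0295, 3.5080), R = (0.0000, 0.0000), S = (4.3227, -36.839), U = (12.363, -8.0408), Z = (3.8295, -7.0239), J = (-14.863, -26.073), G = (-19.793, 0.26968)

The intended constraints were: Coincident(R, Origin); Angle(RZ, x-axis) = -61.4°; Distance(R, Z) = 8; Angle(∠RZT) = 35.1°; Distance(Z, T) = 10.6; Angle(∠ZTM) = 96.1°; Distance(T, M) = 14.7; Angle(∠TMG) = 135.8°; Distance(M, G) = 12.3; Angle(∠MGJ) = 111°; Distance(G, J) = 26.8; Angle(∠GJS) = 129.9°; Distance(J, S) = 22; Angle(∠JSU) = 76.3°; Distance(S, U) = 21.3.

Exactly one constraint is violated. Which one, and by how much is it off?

Distance(S, U) = 21.3 — off by 8.60.

R = (0.00, 0.00) ✓; RZ at -61.40° ✓; |RZ| = 8.000 ✓; ∠RZT = 35.10° ✓; |ZT| = 10.60 ✓; ∠ZTM = 96.10° ✓; |TM| = 14.70 ✓; ∠TMG = 135.8° ✓; |MG| = 12.30 ✓; ∠MGJ = 111.0° ✓; |GJ| = 26.80 ✓; ∠GJS = 129.9° ✓; |JS| = 22.00 ✓; ∠JSU = 76.30° ✓; |SU| = 29.90 ✗.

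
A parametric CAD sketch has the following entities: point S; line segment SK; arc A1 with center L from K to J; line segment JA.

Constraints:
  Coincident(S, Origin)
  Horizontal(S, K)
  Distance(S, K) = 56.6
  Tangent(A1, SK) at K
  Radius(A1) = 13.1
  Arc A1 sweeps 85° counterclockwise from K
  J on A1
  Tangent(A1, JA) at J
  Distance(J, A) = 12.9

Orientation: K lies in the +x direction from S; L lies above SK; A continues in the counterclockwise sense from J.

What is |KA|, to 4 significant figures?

28.57

S is at the origin; SK is horizontal with |SK| = 56.6 and K on the +x side, so K = (56.60, 0.000). Tangency of A1 to SK means the radius LK is perpendicular to SK, so L = K + (0, 13.1) = (56.60, 13.10). On A1, K sits at bearing -90° from L; an 85° counterclockwise sweep puts J at bearing -5°, so J = L + 13.1·(cos -5°, sin -5°) = (69.65, 11.96). A1 meets JA tangentially, so LJ is at right angles to JA, so JA runs along (−sin -5°, cos -5°); with |JA| = 12.9, A = (70.77, 24.81). Then |KA| = |A − K| = 28.57.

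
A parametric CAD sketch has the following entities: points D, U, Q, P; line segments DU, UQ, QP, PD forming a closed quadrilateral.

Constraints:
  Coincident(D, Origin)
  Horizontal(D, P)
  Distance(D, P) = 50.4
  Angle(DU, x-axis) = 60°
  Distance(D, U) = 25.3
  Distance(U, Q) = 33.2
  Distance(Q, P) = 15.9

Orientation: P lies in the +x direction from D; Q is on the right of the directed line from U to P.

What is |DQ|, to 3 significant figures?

34.9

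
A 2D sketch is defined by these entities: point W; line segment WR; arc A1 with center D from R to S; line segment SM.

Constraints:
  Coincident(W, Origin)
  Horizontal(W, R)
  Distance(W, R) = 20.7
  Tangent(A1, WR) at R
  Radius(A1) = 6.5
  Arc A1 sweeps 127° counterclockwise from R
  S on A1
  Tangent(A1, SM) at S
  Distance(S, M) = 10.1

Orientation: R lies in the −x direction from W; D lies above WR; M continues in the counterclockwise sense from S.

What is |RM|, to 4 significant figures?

18.50

On A1, R sits at bearing -90° from D; a 127° counterclockwise sweep puts S at bearing 37°, so S = D + 6.5·(cos 37°, sin 37°) = (-15.51, 10.41). A1 meets SM tangentially, so DS is at right angles to SM, so SM runs along (−sin 37°, cos 37°); with |SM| = 10.1, M = (-21.59, 18.48). Then |RM| = |M − R| = 18.50.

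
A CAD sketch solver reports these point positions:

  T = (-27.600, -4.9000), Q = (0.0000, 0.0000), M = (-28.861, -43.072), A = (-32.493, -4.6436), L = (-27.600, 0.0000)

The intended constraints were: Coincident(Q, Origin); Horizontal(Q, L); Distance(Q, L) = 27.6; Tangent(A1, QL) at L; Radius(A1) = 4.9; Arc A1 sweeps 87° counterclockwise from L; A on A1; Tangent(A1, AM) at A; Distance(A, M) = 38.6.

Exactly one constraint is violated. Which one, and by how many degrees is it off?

Tangent(A1, AM) at A — off by 8.40°.

Q = (0.00, 0.00) ✓; Q.y = 0.00, L.y = 0.00 ✓; |QL| = 27.60 ✓; ∠(TL, LQ) = 90.00° ✓; |TL| = 4.900 ✓; bearing(T→A) − bearing(T→L) = 87.00° ✓; |TA| = 4.900 ✓; ∠(TA, AM) = 81.60° ✗; |AM| = 38.60 ✓.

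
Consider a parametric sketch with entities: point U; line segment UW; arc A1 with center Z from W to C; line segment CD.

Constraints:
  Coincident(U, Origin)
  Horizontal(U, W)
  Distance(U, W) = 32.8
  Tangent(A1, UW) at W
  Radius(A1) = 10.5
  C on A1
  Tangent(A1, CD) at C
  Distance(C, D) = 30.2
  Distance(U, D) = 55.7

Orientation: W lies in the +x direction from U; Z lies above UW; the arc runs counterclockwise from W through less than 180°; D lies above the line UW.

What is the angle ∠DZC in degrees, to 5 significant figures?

70.828°

U is at the origin; UW is horizontal with |UW| = 32.8 and W on the +x side, so W = (32.800, 0.0000). A1 meets UW tangentially, so ZW is at right angles to UW, so Z = W + (0, 10.5) = (32.800, 10.500). Since ZC ⟂ CD (tangency), |ZD| = √(10.5² + 30.2²) = 31.973 regardless of where C sits on A1. So D lies on both circle(U, 55.7) and circle(Z, 31.973); the above-UW intersection is D = (36.254, 42.286). C is the foot of the tangent from D: C = (43.032, 12.857).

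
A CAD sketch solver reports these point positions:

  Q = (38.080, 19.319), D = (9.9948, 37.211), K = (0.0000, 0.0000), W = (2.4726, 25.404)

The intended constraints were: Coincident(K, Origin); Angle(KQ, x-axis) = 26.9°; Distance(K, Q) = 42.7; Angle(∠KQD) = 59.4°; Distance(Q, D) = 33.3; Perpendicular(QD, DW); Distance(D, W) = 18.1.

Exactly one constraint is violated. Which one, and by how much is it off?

Distance(D, W) = 18.1 — off by 4.10.

K = (0.00, 0.00) ✓; KQ at 26.90° ✓; |KQ| = 42.70 ✓; ∠KQD = 59.40° ✓; |QD| = 33.30 ✓; ∠(QD, DW) = 90.00° ✓; |DW| = 14.00 ✗.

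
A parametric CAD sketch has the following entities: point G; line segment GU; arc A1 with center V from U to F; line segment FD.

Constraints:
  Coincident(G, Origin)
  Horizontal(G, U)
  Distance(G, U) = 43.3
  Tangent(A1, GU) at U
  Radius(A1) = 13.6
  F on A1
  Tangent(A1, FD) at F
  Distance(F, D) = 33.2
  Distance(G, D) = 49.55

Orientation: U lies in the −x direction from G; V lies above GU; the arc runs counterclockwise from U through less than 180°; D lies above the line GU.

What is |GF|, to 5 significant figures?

31.906

Checks: |GU| = 43.30 ✓; |VF| = 13.60 ✓; ∠(VF, FD) = 90.00° ✓; |FD| = 33.20 ✓; |GD| = 49.55 ✓.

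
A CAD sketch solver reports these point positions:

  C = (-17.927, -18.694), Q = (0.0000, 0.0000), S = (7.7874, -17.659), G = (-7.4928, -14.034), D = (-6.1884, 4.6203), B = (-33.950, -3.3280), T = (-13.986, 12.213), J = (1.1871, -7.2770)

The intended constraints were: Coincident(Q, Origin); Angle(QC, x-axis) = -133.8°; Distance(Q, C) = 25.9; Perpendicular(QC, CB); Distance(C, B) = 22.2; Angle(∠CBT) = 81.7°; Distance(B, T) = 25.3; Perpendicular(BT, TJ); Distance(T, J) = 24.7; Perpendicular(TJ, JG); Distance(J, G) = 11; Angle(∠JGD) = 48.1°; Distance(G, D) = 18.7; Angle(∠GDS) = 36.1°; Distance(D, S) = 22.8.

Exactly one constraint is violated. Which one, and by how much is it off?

Distance(D, S) = 22.8 — off by 3.50.

Q = (0.00, 0.00) ✓; QC at -133.8° ✓; |QC| = 25.90 ✓; ∠(QC, CB) = 90.00° ✓; |CB| = 22.20 ✓; ∠CBT = 81.70° ✓; |BT| = 25.30 ✓; ∠(BT, TJ) = 90.00° ✓; |TJ| = 24.70 ✓; ∠(TJ, JG) = 90.00° ✓; |JG| = 11.00 ✓; ∠JGD = 48.10° ✓; |GD| = 18.70 ✓; ∠GDS = 36.10° ✓; |DS| = 26.30 ✗.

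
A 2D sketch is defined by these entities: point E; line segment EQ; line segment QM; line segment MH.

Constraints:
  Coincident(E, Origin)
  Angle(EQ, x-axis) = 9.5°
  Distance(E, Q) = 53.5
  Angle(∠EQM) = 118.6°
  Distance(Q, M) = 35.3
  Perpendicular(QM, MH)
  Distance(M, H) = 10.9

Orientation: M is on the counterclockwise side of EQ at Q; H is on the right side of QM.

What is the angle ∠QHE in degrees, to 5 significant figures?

26.375°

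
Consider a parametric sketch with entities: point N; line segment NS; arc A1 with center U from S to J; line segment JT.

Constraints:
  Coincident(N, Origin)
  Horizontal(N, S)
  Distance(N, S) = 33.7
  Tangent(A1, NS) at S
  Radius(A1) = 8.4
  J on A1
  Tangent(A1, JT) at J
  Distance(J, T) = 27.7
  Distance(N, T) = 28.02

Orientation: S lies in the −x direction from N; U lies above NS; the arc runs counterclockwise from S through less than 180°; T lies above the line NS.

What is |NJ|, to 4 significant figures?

27.12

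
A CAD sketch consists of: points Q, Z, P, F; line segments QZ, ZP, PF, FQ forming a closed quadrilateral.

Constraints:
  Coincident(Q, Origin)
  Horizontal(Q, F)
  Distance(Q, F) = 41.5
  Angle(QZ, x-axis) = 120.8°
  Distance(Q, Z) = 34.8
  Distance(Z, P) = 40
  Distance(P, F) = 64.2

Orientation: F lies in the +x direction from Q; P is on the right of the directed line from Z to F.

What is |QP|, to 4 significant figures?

24.06

Checks: |ZP| = 40.00 ✓; |PF| = 64.20 ✓.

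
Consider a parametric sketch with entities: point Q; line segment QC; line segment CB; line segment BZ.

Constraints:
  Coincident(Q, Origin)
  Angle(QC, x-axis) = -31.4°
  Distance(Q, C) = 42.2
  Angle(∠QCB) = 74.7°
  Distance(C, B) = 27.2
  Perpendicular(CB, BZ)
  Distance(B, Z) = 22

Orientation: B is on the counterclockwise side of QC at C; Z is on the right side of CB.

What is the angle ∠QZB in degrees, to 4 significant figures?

14.37°

Q is at the origin; QC runs at -31.4° with length 42.2, so C = 42.2·(cos -31.4°, sin -31.4°) = (36.02, -21.99). ∠QCB = 74.7°, so CB runs at -31.4° + (180° − 74.7°) = 73.90° from the x-axis; with |CB| = 27.2, B = C + 27.2·(cos 73.90°, sin 73.90°) = (43.56, 4.147). The perpendicularity gives BZ at right angles to CB; with |BZ| = 22.0 on the right of CB, Z = B + 22.0·(0.9608, -0.2773) = (64.70, -1.954). Then cos ∠QZB = ZQ·ZB / (|ZQ||ZB|), giving 14.37°.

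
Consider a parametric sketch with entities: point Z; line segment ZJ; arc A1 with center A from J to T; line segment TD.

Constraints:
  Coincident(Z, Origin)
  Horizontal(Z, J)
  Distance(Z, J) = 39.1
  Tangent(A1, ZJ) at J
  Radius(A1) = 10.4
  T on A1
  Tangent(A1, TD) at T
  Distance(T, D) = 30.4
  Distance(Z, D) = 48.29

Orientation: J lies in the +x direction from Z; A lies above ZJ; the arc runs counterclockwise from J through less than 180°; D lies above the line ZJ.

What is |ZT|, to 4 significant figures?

49.99

Checks: |ZJ| = 39.10 ✓; ∠(AJ, JZ) = 90.00° ✓; |AT| = 10.40 ✓; ∠(AT, TD) = 90.00° ✓; |TD| = 30.40 ✓; |ZD| = 48.29 ✓.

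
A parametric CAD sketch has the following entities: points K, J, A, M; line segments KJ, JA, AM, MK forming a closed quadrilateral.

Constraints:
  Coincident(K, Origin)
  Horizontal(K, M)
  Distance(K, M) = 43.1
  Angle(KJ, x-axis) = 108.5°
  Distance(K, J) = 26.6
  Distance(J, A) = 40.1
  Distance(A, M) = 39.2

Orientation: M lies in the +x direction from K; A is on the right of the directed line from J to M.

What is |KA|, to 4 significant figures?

13.57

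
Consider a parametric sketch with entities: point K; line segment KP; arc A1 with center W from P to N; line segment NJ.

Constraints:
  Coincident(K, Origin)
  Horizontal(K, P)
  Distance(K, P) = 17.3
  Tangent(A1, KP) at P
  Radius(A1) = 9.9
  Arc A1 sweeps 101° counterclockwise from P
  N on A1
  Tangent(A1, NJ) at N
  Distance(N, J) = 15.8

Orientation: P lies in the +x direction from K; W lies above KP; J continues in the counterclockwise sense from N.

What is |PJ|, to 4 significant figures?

28.11

On A1, P sits at bearing -90° from W; a 101° counterclockwise sweep puts N at bearing 11°, so N = W + 9.9·(cos 11°, sin 11°) = (27.02, 11.79). The tangent condition forces WN to be normal to NJ, so NJ runs along (−sin 11°, cos 11°); with |NJ| = 15.8, J = (24.00, 27.30). Then |PJ| = |J − P| = 28.11.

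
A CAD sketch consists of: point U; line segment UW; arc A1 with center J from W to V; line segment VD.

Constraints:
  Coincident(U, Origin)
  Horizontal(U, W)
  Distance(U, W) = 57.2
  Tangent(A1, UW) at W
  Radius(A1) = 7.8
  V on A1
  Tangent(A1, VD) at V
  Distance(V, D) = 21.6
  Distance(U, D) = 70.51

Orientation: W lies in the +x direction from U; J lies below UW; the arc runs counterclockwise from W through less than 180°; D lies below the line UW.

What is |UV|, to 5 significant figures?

52.467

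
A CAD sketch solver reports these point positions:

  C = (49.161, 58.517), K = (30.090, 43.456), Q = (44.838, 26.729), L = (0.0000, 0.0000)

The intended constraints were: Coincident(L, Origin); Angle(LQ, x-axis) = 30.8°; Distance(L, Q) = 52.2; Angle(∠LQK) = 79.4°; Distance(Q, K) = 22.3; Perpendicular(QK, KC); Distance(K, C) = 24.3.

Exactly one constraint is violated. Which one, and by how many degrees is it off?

Perpendicular(QK, KC) — off by 3.10°.

L = (0.00, 0.00) ✓; LQ at 30.80° ✓; |LQ| = 52.20 ✓; ∠LQK = 79.40° ✓; |QK| = 22.30 ✓; ∠(QK, KC) = 93.10° ✗; |KC| = 24.30 ✓.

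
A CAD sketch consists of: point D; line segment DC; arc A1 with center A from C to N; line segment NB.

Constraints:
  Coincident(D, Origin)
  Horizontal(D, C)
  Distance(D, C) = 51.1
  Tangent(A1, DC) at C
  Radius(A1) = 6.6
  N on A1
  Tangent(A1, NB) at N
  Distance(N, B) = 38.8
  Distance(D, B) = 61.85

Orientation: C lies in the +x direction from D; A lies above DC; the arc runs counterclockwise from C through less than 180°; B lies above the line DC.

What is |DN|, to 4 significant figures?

57.92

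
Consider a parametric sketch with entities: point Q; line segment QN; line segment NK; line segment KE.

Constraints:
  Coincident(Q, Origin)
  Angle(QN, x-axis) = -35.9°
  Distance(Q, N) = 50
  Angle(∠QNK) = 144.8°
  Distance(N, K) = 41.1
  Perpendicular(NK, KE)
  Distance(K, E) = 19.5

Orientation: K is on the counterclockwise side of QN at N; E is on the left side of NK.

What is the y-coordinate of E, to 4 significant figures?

-10.32

Q is at the origin; QN runs at -35.9° with length 50.0, so N = 50.0·(cos -35.9°, sin -35.9°) = (40.50, -29.32). ∠QNK = 144.8°, so NK runs at -35.9° + (180° − 144.8°) = -0.7000° from the x-axis; with |NK| = 41.1, K = N + 41.1·(cos -0.7000°, sin -0.7000°) = (81.60, -29.82). NK ⟂ KE; with |KE| = 19.5 on the left of NK, E = K + 19.5·(0.01222, 0.9999) = (81.84, -10.32). So E.y = -10.32.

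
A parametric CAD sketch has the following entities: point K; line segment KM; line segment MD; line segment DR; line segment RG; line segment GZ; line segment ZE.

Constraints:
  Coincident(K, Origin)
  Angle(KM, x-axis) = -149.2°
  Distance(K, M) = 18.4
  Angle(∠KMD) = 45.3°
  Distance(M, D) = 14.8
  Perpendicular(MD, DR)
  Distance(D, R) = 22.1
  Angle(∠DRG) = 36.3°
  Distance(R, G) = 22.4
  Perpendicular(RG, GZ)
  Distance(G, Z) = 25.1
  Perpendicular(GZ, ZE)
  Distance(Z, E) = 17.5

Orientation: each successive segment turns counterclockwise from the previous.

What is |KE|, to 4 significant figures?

21.54

K is at the origin; KM runs at -149.2° with length 18.4, so M = (-15.80, -9.422). ∠KMD = 45.3° gives MD at -14.50° from the x-axis; with |MD| = 14.8, D = (-1.476, -13.13). The perpendicularity gives DR at right angles to MD, so DR runs at 75.50°; with |DR| = 22.1, R = (4.057, 8.269). ∠DRG = 36.3° gives RG at -140.8° from the x-axis; with |RG| = 22.4, G = (-13.30, -5.889). RG ⟂ GZ, so GZ runs at -50.80°; with |GZ| = 25.1, Z = (2.562, -25.34). The perpendicularity gives ZE at right angles to GZ, so ZE runs at 39.20°; with |ZE| = 17.5, E = (16.12, -14.28). Then |KE| = |E − K| = 21.54.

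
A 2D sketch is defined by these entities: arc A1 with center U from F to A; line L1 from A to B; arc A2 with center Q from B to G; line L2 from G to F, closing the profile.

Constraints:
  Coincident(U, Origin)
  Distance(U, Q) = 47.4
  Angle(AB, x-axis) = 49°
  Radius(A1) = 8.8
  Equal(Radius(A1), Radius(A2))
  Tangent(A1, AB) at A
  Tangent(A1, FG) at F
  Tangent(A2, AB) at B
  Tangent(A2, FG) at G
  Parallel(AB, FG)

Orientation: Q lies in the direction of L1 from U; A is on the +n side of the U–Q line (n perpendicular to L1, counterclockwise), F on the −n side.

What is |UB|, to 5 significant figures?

48.210

Tangency of A1 to both parallel lines with radius 8.8 puts A and F at U ± 8.8·n: A = (-6.6414, 5.7733), F = (6.6414, -5.7733). Equal radii place B and G the same way about Q: B = Q + 8.8·n = (24.456, 41.547), G = Q − 8.8·n = (37.739, 30.000). Then |UB| = |B − U| = 48.210.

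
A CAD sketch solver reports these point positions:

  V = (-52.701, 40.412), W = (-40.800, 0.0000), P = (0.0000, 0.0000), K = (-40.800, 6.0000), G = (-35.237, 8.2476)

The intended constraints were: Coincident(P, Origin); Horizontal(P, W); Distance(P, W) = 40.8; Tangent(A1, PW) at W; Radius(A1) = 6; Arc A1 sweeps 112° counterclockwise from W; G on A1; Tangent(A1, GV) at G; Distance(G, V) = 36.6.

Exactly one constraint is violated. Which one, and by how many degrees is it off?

Tangent(A1, GV) at G — off by 6.50°.

P = (0.00, 0.00) ✓; P.y = 0.00, W.y = 0.00 ✓; |PW| = 40.80 ✓; ∠(KW, WP) = 90.00° ✓; |KW| = 6.000 ✓; bearing(K→G) − bearing(K→W) = 112.0° ✓; |KG| = 6.000 ✓; ∠(KG, GV) = 83.50° ✗; |GV| = 36.60 ✓.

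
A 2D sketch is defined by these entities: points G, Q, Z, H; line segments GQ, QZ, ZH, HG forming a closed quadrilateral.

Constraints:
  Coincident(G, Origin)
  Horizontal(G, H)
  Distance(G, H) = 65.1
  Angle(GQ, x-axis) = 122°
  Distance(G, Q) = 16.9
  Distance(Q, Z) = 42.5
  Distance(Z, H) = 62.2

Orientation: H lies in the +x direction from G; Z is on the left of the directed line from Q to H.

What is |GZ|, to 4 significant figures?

49.04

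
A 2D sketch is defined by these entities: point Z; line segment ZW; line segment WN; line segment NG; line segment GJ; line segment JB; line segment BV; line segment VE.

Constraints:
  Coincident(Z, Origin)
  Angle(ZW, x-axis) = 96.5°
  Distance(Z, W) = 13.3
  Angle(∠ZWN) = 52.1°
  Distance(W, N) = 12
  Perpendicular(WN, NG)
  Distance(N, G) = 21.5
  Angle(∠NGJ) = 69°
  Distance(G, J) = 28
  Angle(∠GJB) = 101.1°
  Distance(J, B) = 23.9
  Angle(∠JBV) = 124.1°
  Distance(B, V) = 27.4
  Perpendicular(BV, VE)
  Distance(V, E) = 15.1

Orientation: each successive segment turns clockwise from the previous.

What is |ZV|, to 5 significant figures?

34.480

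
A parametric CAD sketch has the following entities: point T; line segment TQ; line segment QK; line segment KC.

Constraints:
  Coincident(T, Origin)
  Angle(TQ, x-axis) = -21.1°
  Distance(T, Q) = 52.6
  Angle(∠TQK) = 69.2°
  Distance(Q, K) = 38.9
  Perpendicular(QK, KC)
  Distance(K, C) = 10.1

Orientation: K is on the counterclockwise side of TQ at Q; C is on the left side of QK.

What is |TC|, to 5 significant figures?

43.994

T is at the origin; TQ runs at -21.1° with length 52.6, so Q = 52.6·(cos -21.1°, sin -21.1°) = (49.073, -18.936). ∠TQK = 69.2°, so QK runs at -21.1° + (180° − 69.2°) = 89.700° from the x-axis; with |QK| = 38.9, K = Q + 38.9·(cos 89.700°, sin 89.700°) = (49.277, 19.964). The perpendicularity gives KC at right angles to QK; with |KC| = 10.1 on the left of QK, C = K + 10.1·(-0.99999, 0.0052360) = (39.177, 20.017). Then |TC| = |C − T| = 43.994.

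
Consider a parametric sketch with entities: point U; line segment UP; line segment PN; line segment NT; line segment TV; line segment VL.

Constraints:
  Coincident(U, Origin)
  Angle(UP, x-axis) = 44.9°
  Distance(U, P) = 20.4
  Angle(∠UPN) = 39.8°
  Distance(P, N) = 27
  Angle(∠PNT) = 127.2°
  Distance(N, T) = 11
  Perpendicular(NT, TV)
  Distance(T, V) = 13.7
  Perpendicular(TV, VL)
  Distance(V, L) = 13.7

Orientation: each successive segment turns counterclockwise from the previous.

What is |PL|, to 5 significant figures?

15.702

U is at the origin; UP runs at 44.9° with length 20.4, so P = (14.450, 14.400). ∠UPN = 39.8° gives PN at -174.90° from the x-axis; with |PN| = 27.0, N = (-12.443, 12.000). ∠PNT = 127.2° gives NT at -122.10° from the x-axis; with |NT| = 11.0, T = (-18.288, 2.6813). NT is perpendicular to TV, so TV runs at -32.100°; with |TV| = 13.7, V = (-6.6828, -4.5989). TV is perpendicular to VL, so VL runs at 57.900°; with |VL| = 13.7, L = (0.59737, 7.0067). Then |PL| = |L − P| = 15.702.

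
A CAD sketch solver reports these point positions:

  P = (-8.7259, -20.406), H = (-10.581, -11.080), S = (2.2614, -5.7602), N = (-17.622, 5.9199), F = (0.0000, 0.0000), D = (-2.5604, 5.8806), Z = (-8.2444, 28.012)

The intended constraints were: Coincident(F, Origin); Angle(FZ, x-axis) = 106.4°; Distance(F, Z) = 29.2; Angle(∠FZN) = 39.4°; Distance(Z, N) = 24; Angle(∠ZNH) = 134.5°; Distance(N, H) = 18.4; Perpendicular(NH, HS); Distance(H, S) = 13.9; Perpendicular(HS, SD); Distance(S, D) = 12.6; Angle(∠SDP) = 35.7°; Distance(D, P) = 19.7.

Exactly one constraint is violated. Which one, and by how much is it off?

Distance(D, P) = 19.7 — off by 7.30.

F = (0.00, 0.00) ✓; FZ at 106.4° ✓; |FZ| = 29.20 ✓; ∠FZN = 39.40° ✓; |ZN| = 24.00 ✓; ∠ZNH = 134.5° ✓; |NH| = 18.40 ✓; ∠(NH, HS) = 90.00° ✓; |HS| = 13.90 ✓; ∠(HS, SD) = 90.00° ✓; |SD| = 12.60 ✓; ∠SDP = 35.70° ✓; |DP| = 27.00 ✗.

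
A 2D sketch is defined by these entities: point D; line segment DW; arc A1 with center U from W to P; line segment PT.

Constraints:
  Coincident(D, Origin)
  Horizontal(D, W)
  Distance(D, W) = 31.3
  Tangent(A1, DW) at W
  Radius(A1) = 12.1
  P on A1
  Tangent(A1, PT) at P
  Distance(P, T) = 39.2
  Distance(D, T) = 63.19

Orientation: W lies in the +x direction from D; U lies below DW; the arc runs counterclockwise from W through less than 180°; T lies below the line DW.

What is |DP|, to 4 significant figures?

25.98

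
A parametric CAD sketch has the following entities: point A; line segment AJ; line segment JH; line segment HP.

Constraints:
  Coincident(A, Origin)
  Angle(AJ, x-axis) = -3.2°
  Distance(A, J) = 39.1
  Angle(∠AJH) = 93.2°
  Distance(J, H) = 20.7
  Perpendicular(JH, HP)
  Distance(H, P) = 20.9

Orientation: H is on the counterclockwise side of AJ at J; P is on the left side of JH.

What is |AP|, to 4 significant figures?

29.20

∠AJH = 93.2°, so JH runs at -3.2° + (180° − 93.2°) = 83.60° from the x-axis; with |JH| = 20.7, H = J + 20.7·(cos 83.60°, sin 83.60°) = (41.35, 18.39). The perpendicularity gives HP at right angles to JH; with |HP| = 20.9 on the left of JH, P = H + 20.9·(-0.9938, 0.1115) = (20.58, 20.72). Then |AP| = |P − A| = 29.20.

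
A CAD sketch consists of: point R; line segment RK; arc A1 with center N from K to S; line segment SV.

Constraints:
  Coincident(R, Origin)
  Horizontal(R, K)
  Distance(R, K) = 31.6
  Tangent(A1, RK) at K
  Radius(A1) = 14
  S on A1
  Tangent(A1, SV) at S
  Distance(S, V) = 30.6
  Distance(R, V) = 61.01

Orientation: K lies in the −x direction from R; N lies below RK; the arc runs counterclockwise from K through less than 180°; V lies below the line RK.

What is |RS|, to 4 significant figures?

48.33

Checks: |NS| = 14.00 ✓; ∠(NS, SV) = 90.00° ✓; |SV| = 30.60 ✓; |RV| = 61.01 ✓.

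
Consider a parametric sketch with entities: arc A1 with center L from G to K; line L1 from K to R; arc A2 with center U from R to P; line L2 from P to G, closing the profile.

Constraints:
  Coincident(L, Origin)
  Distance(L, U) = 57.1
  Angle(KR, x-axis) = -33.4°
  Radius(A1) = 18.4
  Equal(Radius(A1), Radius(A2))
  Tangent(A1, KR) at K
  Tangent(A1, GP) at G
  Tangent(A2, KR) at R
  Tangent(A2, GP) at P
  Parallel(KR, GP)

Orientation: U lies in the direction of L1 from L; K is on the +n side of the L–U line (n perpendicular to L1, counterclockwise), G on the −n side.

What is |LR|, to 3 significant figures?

60.0

The slot axis is L1's direction at -33.4°, so u = (cos -33.4°, sin -33.4°) = (0.835, -0.550) and n = (−sin -33.4°, cos -33.4°) = (0.550, 0.835). L is at the origin and U lies 57.1 along u from L, so U = 57.1·u = (47.7, -31.4). Tangency of A1 to both parallel lines with radius 18.4 puts K and G at L ± 18.4·n: K = (10.1, 15.4), G = (-10.1, -15.4). Equal radii place R and P the same way about U: R = U + 18.4·n = (57.8, -16.1), P = U − 18.4·n = (37.5, -46.8). Then |LR| = |R − L| = 60.0.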